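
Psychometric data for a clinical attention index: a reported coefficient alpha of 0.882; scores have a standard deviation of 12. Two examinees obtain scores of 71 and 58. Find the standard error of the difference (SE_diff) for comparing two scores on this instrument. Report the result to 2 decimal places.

5.83

SEM = 12.000 * √(1 − 0.882) = 12.000 * √0.118 ≈ 12.000 * 0.344 ≈ 4.122
SE_diff = √2 * SEM ≈ 5.830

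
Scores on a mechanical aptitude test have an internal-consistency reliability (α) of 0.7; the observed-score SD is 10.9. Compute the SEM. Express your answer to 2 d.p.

5.97

SEM = 10.900 · √(1 − 0.700) = 10.900 · √0.300 ≈ 10.900 · 0.548 ≈ 5.970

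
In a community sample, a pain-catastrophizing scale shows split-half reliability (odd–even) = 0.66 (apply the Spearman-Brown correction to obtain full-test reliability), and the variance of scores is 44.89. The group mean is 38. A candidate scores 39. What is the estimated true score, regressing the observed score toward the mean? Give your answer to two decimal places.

38.80

Spearman-Brown: r = 2(0.66) / (1 + 0.66) = 1.3200 / 1.6600 ≈ 0.7952
Estimated true score = 0.7952×39 + (1 − 0.7952)×38 ≈ 38.7952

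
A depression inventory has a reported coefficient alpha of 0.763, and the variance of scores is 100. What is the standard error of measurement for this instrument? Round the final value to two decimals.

σ = 100^(1/2) = 10.0000
SEM = 10.0000 · √(1 − 0.7630) = 10.0000 · √0.2370 ≈ 10.0000 · 0.4868 ≈ 4.8683

4.87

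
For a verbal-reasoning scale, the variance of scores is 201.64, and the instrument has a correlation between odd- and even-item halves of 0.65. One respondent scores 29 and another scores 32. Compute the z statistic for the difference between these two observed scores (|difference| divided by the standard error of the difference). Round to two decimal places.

σ = 201.64^(1/2) = 14.200
r_full = 2·0.65 / (1 + 0.65) ≈ 0.788
SEM = 14.200 × √(1 − 0.788) = 14.200 × √0.212 ≈ 14.200 × 0.461 ≈ 6.540
Standard error of the difference = 6.540·√2 ≈ 9.249
z = 3 / 9.249 ≈ 0.324

0.32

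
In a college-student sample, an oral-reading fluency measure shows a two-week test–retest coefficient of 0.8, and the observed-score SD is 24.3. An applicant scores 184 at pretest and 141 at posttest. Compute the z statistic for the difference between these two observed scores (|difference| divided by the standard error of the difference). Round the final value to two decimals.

2.80

SEM = 24.3000 · √(1 − 0.8000) = 24.3000 · √0.2000 ≈ 24.3000 · 0.4472 ≈ 10.8673
Standard error of the difference = 10.8673·√2 ≈ 15.3687
z = |184 − 141| / 15.3687 = 43 / 15.3687 ≈ 2.7979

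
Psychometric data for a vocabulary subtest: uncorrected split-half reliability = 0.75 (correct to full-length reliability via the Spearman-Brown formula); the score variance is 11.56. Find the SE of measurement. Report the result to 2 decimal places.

1.29

σ = 11.56^(1/2) = 3.40000
Full-length reliability (Spearman-Brown) = 2(0.75)/(1+0.75) ≈ 0.85714
SEM = 3.40000 × √(1 − 0.85714) = 3.40000 × √0.14286 ≈ 3.40000 × 0.37796 ≈ 1.28508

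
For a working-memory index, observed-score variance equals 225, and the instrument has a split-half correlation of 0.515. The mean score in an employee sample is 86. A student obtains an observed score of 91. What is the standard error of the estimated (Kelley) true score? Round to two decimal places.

SD = √225 ≈ 15.0000
r_full = 2·0.515 / (1 + 0.515) ≈ 0.6799
SE_est = 15.0000*√(0.6799*0.3201) ≈ 6.9979

7.00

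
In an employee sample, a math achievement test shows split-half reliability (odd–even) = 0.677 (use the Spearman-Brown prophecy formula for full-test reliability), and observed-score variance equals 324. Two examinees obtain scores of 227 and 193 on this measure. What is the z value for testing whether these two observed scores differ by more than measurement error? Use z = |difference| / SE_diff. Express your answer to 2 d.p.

SD = √324 ≈ 18.000
Spearman-Brown: r = 2(0.677) / (1 + 0.677) = 1.354 / 1.677 ≈ 0.807
SEM = 18.000 * √(1 − 0.807) = 18.000 * √0.193 ≈ 18.000 * 0.439 ≈ 7.900
Standard error of the difference = 7.900·√2 ≈ 11.172
z = 34 / 11.172 ≈ 3.043

3.04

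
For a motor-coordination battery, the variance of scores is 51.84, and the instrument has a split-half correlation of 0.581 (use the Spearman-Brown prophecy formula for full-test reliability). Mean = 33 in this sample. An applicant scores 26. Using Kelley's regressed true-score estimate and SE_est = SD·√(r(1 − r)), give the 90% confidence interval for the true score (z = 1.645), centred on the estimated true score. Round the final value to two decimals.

[22.63, 33.08]

SD = √51.84 ≃ 7.2000
r_full = 2·0.581 / (1 + 0.581) ≃ 0.7350
T̂ = r·X + (1 − r)·M = 0.7350·26 + 0.2650·33 ≃ 19.1094 + 8.7457 ≃ 27.8552
SE_est = 7.2000·√(0.7350·0.2650) ≃ 3.1777
90% CI: 27.8552 ± 5.2273 ≃ (22.6279, 33.0824)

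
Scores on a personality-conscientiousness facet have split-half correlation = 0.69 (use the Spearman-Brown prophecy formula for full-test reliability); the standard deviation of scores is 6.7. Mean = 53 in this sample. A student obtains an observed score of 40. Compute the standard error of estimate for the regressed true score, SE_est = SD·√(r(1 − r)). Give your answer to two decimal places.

r_full = 2·0.69 / (1 + 0.69) ≈ 0.8166
SE_est = 6.7000*√(0.8166*0.1834) ≈ 2.5930

2.59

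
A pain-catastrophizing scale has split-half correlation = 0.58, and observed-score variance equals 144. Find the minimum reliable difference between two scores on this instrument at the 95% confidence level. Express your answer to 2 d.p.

17.15

σ = 144^(1/2) = 12.000
r_full = 2·0.58 / (1 + 0.58) ≈ 0.734
SEM = 12.000 · √(1 − 0.734) = 12.000 · √0.266 ≈ 12.000 · 0.516 ≈ 6.187
Standard error of the difference = 6.187·√2 ≈ 8.750
Smallest detectable difference = 1.96·8.750 ≈ 17.149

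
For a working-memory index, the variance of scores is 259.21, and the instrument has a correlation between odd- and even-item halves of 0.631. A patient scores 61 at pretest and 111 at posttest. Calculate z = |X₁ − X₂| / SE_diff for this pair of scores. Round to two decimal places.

σ = 259.21^(1/2) = 16.1000
r_full = 2·0.631 / (1 + 0.631) ≈ 0.7738
SEM = 16.1000·√(1 − 0.7738) ≈ 7.6579
Standard error of the difference = 7.6579·√2 ≈ 10.8300
z = 50 / 10.8300 ≈ 4.6168

4.62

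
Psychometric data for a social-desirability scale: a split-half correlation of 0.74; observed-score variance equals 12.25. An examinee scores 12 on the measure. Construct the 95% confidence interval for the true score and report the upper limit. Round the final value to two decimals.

SD = √12.25 = 3.5000
Full-length reliability (Spearman-Brown) = 2(0.74)/(1+0.74) ≈ 0.8506
The standard error of measurement is 3.5000×√(1 − 0.8506) ≈ 3.5000×0.3866 ≈ 1.3529.
1.96 × SEM ≈ 2.6518
Upper limit = 12 + 2.6518 ≈ 14.6518

14.65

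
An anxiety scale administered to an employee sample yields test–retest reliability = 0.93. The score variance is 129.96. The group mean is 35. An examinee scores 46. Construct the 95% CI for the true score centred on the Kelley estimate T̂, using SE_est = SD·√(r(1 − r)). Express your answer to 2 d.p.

SD = √129.96 = 11.40000
T̂ = 0.93000(46) + 0.07000(35) ≈ 45.23000
SE_est = 11.40000·√[r(1 − r)] ≈ 2.90868
95% CI: 45.23000 ± 5.70100 ≈ (39.52900, 50.93100)

[39.53, 50.93]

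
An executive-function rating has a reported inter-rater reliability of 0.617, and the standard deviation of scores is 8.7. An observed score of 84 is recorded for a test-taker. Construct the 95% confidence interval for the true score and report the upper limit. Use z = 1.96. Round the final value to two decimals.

94.55

SEM = 8.7000×√(1 − 0.6170) ≃ 5.3842
Half-width = 1.96×5.3842 ≃ 10.5530
Upper limit = 84 + 10.5530 ≃ 94.5530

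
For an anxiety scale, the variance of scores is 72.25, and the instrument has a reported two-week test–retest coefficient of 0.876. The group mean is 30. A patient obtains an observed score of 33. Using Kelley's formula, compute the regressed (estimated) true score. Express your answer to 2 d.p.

T̂ = 0.876(33) + 0.124(30) ≈ 32.628

32.63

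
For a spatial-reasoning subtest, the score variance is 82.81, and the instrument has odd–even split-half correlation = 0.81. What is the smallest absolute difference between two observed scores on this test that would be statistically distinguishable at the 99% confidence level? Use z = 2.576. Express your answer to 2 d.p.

10.74

SD = √82.81 = 9.1000
Spearman-Brown: r = 2(0.81) / (1 + 0.81) = 1.6200 / 1.8100 ≈ 0.8950
SEM = 9.1000·√(1 − 0.8950) ≈ 2.9483
SE_diff = SEM · √2 ≈ 2.9483 · 1.4142 ≈ 4.1696
Minimum reliable difference = 2.576 · SE_diff ≈ 2.576 · 4.1696 ≈ 10.7409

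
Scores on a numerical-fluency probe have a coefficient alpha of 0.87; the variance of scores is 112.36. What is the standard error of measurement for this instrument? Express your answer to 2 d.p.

3.82

σ = 112.36^(1/2) = 10.600
SEM = 10.600 × √(1 − 0.870) = 10.600 × √0.130 ≈ 10.600 × 0.361 ≈ 3.822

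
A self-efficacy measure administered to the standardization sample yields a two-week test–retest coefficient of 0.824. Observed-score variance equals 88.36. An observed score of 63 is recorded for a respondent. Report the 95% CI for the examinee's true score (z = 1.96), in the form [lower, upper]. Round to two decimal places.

SD = √88.36 = 9.400
SEM = 9.400·√(1 − 0.824) ≈ 3.944
Margin = 1.96 · 3.944 ≈ 7.729
CI = 63 ± 7.729 → [55.271, 70.729]

[55.27, 70.73]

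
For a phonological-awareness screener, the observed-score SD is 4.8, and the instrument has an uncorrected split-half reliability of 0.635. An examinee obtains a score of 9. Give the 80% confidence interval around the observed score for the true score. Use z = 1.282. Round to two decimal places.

[6.09, 11.91]

Full-length reliability (Spearman-Brown) = 2(0.635)/(1+0.635) ≃ 0.777
SEM = 4.800*√(1 − 0.777) ≃ 2.268
Half-width = 1.282*2.268 ≃ 2.907
80% CI: 9 ± 2.907 = [6.093, 11.907]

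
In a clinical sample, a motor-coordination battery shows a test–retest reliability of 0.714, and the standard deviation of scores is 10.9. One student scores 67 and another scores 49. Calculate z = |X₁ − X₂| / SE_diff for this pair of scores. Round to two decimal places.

2.18

SEM = 10.9000·√(1 − 0.7140) ≃ 5.8292
SE_diff = SEM · √2 ≃ 5.8292 · 1.4142 ≃ 8.2437
z = 18 / 8.2437 ≃ 2.1835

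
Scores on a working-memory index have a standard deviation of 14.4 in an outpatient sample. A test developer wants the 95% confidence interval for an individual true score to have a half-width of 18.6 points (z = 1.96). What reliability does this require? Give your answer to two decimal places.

Required SEM = 18.6 / 1.96 ≈ 9.4898
r = 1 − (SEM / SD)² = 1 − (9.4898 / 14.4)² ≈ 1 − 0.4343 ≈ 0.5657

0.57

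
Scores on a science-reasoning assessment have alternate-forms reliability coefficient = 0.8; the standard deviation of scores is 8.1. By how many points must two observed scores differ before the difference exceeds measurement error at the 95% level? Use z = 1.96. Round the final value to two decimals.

10.04

SEM = 8.1000*√(1 − 0.8000) ≈ 3.6224
Standard error of the difference = 3.6224·√2 ≈ 5.1229
Smallest detectable difference = 1.96*5.1229 ≈ 10.0409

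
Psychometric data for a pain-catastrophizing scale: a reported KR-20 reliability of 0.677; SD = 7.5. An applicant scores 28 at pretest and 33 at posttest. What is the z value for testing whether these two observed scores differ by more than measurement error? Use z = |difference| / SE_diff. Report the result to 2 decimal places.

0.83

SEM = 7.500 · √(1 − 0.677) = 7.500 · √0.323 ≈ 7.500 · 0.568 ≈ 4.262
SE_diff = √2 · SEM ≈ 6.028
z = |28 − 33| / 6.028 = 5 / 6.028 ≈ 0.829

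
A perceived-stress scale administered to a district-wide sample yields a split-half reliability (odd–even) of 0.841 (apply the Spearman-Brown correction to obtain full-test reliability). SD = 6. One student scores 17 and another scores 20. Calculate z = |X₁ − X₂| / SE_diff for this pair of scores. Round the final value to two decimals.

Spearman-Brown: r = 2(0.841) / (1 + 0.841) = 1.6820 / 1.8410 ≈ 0.9136
SEM = 6.0000 × √(1 − 0.9136) = 6.0000 × √0.0864 ≈ 6.0000 × 0.2939 ≈ 1.7633
Standard error of the difference = 1.7633·√2 ≈ 2.4937
z = |17 − 20| / 2.4937 = 3 / 2.4937 ≈ 1.2030

1.20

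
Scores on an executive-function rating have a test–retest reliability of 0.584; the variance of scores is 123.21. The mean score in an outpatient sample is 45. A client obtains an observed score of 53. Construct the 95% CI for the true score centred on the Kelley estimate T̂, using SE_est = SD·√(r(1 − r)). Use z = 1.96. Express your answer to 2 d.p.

[38.95, 60.40]

σ = 123.21^(1/2) = 11.1000
T̂ = 0.5840(53) + 0.4160(45) ≈ 49.6720
SE_est = SD * √(r(1 − r)) = 11.1000 * √0.2429 ≈ 11.1000 * 0.4929 ≈ 5.4711
CI = 49.6720 ± 1.96 * 5.4711 → [38.9486, 60.3954]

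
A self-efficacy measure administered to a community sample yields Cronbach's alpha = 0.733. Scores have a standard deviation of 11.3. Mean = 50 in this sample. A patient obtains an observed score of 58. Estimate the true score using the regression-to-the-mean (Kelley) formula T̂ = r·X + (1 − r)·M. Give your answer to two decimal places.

55.86

T̂ = 0.733(58) + 0.267(50) ≈ 55.864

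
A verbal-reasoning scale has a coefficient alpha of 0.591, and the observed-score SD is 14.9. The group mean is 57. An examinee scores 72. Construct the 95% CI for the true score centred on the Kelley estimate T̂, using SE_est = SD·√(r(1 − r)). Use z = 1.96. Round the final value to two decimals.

Estimated true score = 0.5910·72 + (1 − 0.5910)·57 ≈ 65.8650
SE_est = 14.9000·√[r(1 − r)] ≈ 7.3256
95% CI: 65.8650 ± 14.3581 ≈ (51.5069, 80.2231)

[51.51, 80.22]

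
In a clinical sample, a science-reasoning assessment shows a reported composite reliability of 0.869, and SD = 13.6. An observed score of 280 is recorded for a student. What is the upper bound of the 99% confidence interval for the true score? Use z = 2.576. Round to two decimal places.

292.68

SEM = 13.6000 * √(1 − 0.8690) = 13.6000 * √0.1310 ≈ 13.6000 * 0.3619 ≈ 4.9224
Margin = 2.576 * 4.9224 ≈ 12.6800
Upper bound: 280 + 12.6800 = 292.6800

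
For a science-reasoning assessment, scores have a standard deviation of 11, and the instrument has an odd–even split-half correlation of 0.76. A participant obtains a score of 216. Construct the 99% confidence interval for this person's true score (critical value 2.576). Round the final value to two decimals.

[205.54, 226.46]

Spearman-Brown: r = 2(0.76) / (1 + 0.76) = 1.5200 / 1.7600 ≃ 0.8636
SEM = 11.0000 × √(1 − 0.8636) = 11.0000 × √0.1364 ≃ 11.0000 × 0.3693 ≃ 4.0620
2.576 × SEM ≃ 10.4638
CI = 216 ± 10.4638 → [205.5362, 226.4638]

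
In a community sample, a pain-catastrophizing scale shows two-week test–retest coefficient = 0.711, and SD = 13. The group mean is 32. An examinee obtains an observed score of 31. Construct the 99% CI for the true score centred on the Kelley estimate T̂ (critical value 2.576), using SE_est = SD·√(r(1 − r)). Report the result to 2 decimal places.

T̂ = 0.71100(31) + 0.28900(32) ≈ 31.28900
SE_est = SD * √(r(1 − r)) = 13.00000 * √0.20548 ≈ 13.00000 * 0.45330 ≈ 5.89287
99% CI: 31.28900 ± 15.18004 ≈ (16.10896, 46.46904)

[16.11, 46.47]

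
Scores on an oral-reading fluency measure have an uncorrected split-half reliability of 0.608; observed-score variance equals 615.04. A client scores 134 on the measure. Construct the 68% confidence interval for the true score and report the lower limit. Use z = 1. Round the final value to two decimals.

121.76

σ = 615.04^(1/2) = 24.8000
Spearman-Brown: r = 2(0.608) / (1 + 0.608) = 1.2160 / 1.6080 ≈ 0.7562
SEM = 24.8000 * √(1 − 0.7562) = 24.8000 * √0.2438 ≈ 24.8000 * 0.4937 ≈ 12.2448
1 * SEM ≈ 12.2448
Lower bound: 134 − 12.2448 = 121.7552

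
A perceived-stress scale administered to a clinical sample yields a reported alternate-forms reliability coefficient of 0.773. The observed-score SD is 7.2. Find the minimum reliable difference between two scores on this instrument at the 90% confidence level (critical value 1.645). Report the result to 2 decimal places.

The standard error of measurement is 7.2000*√(1 − 0.7730) ≈ 7.2000*0.4764 ≈ 3.4304.
Standard error of the difference = 3.4304·√2 ≈ 4.8513
Minimum reliable difference = 1.645 * SE_diff ≈ 1.645 * 4.8513 ≈ 7.9804

7.98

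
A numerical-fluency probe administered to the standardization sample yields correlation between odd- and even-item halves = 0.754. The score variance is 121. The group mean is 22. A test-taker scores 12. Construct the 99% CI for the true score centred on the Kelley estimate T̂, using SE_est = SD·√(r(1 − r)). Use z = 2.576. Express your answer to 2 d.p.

[3.56, 23.24]

σ = 121^(1/2) = 11.00000
Spearman-Brown: r = 2(0.754) / (1 + 0.754) = 1.50800 / 1.75400 ≈ 0.85975
T̂ = 0.85975(12) + 0.14025(22) ≈ 13.40251
SE_est = SD × √(r(1 − r)) = 11.00000 × √0.12058 ≈ 11.00000 × 0.34725 ≈ 3.81972
CI = 13.40251 ± 2.576 × 3.81972 → [3.56291, 23.24210]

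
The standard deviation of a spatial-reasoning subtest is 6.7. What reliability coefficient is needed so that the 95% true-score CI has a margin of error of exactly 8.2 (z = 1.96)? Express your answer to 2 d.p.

SEM needed = half-width / z = 8.2/1.96 ≈ 4.18367
Required reliability = 1 − (SEM/SD)² = 1 − 0.38991 ≈ 0.61009

0.61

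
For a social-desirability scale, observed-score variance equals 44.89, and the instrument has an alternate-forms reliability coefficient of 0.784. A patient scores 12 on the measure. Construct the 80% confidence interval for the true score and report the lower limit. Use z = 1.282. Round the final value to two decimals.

8.01

σ = 44.89^(1/2) = 6.7000
SEM = 6.7000 × √(1 − 0.7840) = 6.7000 × √0.2160 ≈ 6.7000 × 0.4648 ≈ 3.1139
Half-width = 1.282×3.1139 ≈ 3.9920
Lower limit = 12 − 3.9920 ≈ 8.0080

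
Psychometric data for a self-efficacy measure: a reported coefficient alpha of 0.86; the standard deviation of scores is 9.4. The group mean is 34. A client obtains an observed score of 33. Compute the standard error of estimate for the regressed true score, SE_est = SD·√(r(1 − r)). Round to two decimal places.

3.26

SE_est = SD · √(r(1 − r)) = 9.4000 · √0.1204 ≈ 9.4000 · 0.3470 ≈ 3.2617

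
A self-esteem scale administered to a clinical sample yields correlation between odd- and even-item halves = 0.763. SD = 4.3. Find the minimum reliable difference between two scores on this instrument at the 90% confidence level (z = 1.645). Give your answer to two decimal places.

3.67

Spearman-Brown: r = 2(0.763) / (1 + 0.763) = 1.526 / 1.763 ≃ 0.866
The standard error of measurement is 4.300*√(1 − 0.866) ≃ 4.300*0.367 ≃ 1.577.
Standard error of the difference = 1.577·√2 ≃ 2.230
Smallest detectable difference = 1.645*2.230 ≃ 3.668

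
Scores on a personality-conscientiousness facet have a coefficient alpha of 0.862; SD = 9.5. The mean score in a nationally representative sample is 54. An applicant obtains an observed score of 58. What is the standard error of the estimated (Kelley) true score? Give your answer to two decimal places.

SE_est = SD × √(r(1 − r)) = 9.50000 × √0.11896 ≈ 9.50000 × 0.34490 ≈ 3.27655

3.28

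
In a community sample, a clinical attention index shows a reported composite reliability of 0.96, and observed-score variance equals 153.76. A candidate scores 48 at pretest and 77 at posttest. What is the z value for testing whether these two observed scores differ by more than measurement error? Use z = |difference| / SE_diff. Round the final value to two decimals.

8.27

SD = √153.76 ≃ 12.4000
SEM = 12.4000×√(1 − 0.9600) ≃ 2.4800
Standard error of the difference = 2.4800·√2 ≃ 3.5072
z = 29 / 3.5072 ≃ 8.2686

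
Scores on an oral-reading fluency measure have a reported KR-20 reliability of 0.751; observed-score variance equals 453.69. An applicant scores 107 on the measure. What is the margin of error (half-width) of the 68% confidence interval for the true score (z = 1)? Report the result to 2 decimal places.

10.63

σ = 453.69^(1/2) = 21.30000
The standard error of measurement is 21.30000×√(1 − 0.75100) ≈ 21.30000×0.49900 ≈ 10.62868.
1 × SEM ≈ 10.62868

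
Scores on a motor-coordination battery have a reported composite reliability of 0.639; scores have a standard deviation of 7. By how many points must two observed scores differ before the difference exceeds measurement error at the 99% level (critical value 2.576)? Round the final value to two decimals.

15.32

SEM = 7.00000 * √(1 − 0.63900) = 7.00000 * √0.36100 ≈ 7.00000 * 0.60083 ≈ 4.20583
SE_diff = √2 * SEM ≈ 5.94794
Smallest detectable difference = 2.576*5.94794 ≈ 15.32190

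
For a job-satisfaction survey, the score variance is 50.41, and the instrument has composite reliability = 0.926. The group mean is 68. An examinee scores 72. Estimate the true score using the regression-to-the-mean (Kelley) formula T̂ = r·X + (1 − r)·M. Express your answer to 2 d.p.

T̂ = 0.926(72) + 0.074(68) ≈ 71.704

71.70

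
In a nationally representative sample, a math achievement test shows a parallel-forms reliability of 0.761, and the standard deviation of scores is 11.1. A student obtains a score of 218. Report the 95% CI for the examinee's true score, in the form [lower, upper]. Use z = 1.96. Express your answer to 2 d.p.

SEM = 11.10000*√(1 − 0.76100) ≃ 5.42653
1.96 * SEM ≃ 10.63599
95% CI: 218 ± 10.63599 = [207.36401, 228.63599]

[207.36, 228.64]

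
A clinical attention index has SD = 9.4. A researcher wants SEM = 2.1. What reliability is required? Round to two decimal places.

r = 1 − (2.1000/9.4)² ≈ 1 − 0.0499 ≈ 0.9501

0.95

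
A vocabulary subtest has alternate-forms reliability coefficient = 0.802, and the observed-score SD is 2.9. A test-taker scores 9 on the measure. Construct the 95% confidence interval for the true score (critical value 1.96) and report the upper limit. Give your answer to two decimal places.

SEM = 2.900·√(1 − 0.802) ≈ 1.290
Margin = 1.96 · 1.290 ≈ 2.529
Upper limit = 9 + 2.529 ≈ 11.529

11.53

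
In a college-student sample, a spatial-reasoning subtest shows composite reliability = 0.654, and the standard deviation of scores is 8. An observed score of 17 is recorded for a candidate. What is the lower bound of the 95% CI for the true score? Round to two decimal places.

7.78

The standard error of measurement is 8.0000*√(1 − 0.6540) ≈ 8.0000*0.5882 ≈ 4.7057.
Margin = 1.96 * 4.7057 ≈ 9.2233
Lower bound: 17 − 9.2233 = 7.7767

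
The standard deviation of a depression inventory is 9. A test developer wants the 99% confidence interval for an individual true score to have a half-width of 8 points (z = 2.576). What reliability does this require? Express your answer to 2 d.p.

Required SEM = 8 / 2.576 ≈ 3.1056
r = 1 − (3.1056/9)² ≈ 1 − 0.1191 ≈ 0.8809

0.88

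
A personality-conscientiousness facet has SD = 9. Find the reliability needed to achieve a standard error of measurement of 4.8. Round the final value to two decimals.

r = 1 − (SEM / SD)² = 1 − (4.8000 / 9)² ≈ 1 − 0.2844 ≈ 0.7156

0.72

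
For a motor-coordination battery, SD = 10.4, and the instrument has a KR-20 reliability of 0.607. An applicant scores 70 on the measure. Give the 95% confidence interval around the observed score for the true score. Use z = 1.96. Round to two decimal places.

[57.22, 82.78]

SEM = 10.400·√(1 − 0.607) ≈ 6.520
Margin = 1.96 · 6.520 ≈ 12.779
Interval: (57.221, 82.779)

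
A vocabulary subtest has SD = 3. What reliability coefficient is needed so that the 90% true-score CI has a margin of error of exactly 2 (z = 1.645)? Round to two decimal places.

0.84

Required SEM = 2 / 1.645 ≈ 1.2158
r = 1 − (1.2158/3)² ≈ 1 − 0.1642 ≈ 0.8358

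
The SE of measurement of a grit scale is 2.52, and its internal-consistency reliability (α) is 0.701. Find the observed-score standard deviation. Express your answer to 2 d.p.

4.61

SD = SEM / √(1 − r) = 2.52 / √0.299 ≈ 2.52 / 0.547 ≈ 4.609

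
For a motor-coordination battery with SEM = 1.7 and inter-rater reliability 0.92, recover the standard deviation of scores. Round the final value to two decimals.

6.01

SD = SEM / √(1 − r) = 1.7 / √0.080 ≈ 1.7 / 0.283 ≈ 6.010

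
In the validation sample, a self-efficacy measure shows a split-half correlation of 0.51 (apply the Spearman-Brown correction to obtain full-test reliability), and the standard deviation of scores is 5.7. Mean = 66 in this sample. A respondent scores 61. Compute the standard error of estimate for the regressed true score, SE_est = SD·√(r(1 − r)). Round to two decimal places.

Full-length reliability (Spearman-Brown) = 2(0.51)/(1+0.51) ≈ 0.6755
SE_est = 5.7000*√(0.6755*0.3245) ≈ 2.6687

2.67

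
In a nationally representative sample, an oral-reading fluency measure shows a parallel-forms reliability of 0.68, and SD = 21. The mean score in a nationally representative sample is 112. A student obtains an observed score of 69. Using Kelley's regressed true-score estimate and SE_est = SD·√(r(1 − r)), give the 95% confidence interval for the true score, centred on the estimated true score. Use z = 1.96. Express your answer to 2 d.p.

[63.56, 101.96]

T̂ = 0.68000(69) + 0.32000(112) ≈ 82.76000
SE_est = SD · √(r(1 − r)) = 21.00000 · √0.21760 ≈ 21.00000 · 0.46648 ≈ 9.79600
95% CI: 82.76000 ± 19.20016 ≈ (63.55984, 101.96016)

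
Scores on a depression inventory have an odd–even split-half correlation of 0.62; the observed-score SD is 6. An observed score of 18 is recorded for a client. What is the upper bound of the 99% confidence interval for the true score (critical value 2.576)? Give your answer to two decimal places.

25.49

r_full = 2·0.62 / (1 + 0.62) ≈ 0.7654
SEM = 6.0000*√(1 − 0.7654) ≈ 2.9059
Half-width = 2.576*2.9059 ≈ 7.4857
Upper bound: 18 + 7.4857 = 25.4857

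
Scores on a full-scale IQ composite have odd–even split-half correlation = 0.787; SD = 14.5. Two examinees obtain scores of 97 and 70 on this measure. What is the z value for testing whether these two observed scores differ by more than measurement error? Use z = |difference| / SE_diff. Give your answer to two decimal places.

3.81

Spearman-Brown: r = 2(0.787) / (1 + 0.787) = 1.5740 / 1.7870 ≈ 0.8808
The standard error of measurement is 14.5000·√(1 − 0.8808) ≈ 14.5000·0.3452 ≈ 5.0061.
SE_diff = SEM · √2 ≈ 5.0061 · 1.4142 ≈ 7.0796
z = 27 / 7.0796 ≈ 3.8138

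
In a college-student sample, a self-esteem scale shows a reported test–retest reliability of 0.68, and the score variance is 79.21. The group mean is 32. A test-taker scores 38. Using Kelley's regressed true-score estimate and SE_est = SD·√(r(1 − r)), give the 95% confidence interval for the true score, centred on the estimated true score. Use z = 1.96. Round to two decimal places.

SD = √79.21 ≃ 8.9000
T̂ = r·X + (1 − r)·M = 0.6800×38 + 0.3200×32 = 25.8400 + 10.2400 ≃ 36.0800
SE_est = SD × √(r(1 − r)) = 8.9000 × √0.2176 ≃ 8.9000 × 0.4665 ≃ 4.1516
CI = 36.0800 ± 1.96 × 4.1516 → [27.9428, 44.2172]

[27.94, 44.22]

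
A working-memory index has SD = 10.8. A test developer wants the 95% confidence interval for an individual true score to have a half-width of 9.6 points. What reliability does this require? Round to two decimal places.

0.79

SEM needed = half-width / z = 9.6/1.96 ≈ 4.8980
Required reliability = 1 − (SEM/SD)² = 1 − 0.2057 ≈ 0.7943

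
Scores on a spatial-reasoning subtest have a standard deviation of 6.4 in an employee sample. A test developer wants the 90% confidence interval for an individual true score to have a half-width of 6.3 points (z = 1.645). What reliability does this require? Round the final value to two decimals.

SEM needed = half-width / z = 6.3/1.645 ≃ 3.830
Required reliability = 1 − (SEM/SD)² = 1 − 0.358 ≃ 0.642

0.64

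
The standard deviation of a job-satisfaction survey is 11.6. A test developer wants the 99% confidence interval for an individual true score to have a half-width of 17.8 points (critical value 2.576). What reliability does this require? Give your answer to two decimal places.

0.65

Required SEM = 17.8 / 2.576 ≈ 6.910
r = 1 − (SEM / SD)² = 1 − (6.910 / 11.6)² ≈ 1 − 0.355 ≈ 0.645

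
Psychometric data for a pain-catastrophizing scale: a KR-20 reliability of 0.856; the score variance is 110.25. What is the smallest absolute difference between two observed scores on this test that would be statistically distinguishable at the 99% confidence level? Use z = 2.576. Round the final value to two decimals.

14.52

SD = √110.25 ≈ 10.50000
SEM = 10.50000 × √(1 − 0.85600) = 10.50000 × √0.14400 ≈ 10.50000 × 0.37947 ≈ 3.98447
SE_diff = SEM × √2 ≈ 3.98447 × 1.41421 ≈ 5.63489
Smallest detectable difference = 2.576×5.63489 ≈ 14.51548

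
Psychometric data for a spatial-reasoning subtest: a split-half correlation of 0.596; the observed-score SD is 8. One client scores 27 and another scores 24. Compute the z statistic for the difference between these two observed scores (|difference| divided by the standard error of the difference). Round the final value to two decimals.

r_full = 2·0.596 / (1 + 0.596) ≈ 0.747
SEM = 8.000 * √(1 − 0.747) = 8.000 * √0.253 ≈ 8.000 * 0.503 ≈ 4.025
SE_diff = SEM * √2 ≈ 4.025 * 1.414 ≈ 5.692
z = |27 − 24| / 5.692 = 3 / 5.692 ≈ 0.527

0.53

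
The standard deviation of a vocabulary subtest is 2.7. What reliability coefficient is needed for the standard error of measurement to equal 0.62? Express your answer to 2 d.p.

Required reliability = 1 − (SEM/SD)² = 1 − 0.0527 ≃ 0.9473

0.95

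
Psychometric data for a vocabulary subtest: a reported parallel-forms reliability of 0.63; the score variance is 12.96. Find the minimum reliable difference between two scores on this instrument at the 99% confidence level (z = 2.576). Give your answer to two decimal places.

SD = √12.96 ≃ 3.6000
The standard error of measurement is 3.6000*√(1 − 0.6300) ≃ 3.6000*0.6083 ≃ 2.1898.
SE_diff = SEM * √2 ≃ 2.1898 * 1.4142 ≃ 3.0968
Smallest detectable difference = 2.576*3.0968 ≃ 7.9775

7.98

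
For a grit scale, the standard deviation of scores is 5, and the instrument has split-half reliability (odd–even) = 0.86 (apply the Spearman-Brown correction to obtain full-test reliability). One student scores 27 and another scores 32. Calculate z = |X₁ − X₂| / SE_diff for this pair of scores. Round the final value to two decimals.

Full-length reliability (Spearman-Brown) = 2(0.86)/(1+0.86) ≈ 0.9247
SEM = 5.0000 * √(1 − 0.9247) = 5.0000 * √0.0753 ≈ 5.0000 * 0.2744 ≈ 1.3718
SE_diff = SEM * √2 ≈ 1.3718 * 1.4142 ≈ 1.9400
z = |27 − 32| / 1.9400 = 5 / 1.9400 ≈ 2.5774

2.58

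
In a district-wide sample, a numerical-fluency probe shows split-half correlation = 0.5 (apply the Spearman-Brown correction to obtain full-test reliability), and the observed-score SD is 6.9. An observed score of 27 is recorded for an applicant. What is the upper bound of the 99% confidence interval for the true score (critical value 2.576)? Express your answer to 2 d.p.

37.26

Full-length reliability (Spearman-Brown) = 2(0.5)/(1+0.5) ≈ 0.66667
SEM = 6.90000×√(1 − 0.66667) ≈ 3.98372
Margin = 2.576 × 3.98372 ≈ 10.26205
Upper bound: 27 + 10.26205 = 37.26205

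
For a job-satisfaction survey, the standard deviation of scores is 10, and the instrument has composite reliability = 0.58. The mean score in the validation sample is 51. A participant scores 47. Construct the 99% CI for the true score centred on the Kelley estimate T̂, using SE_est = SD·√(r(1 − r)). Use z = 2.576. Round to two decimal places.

Estimated true score = 0.58000*47 + (1 − 0.58000)*51 ≈ 48.68000
SE_est = SD * √(r(1 − r)) = 10.00000 * √0.24360 ≈ 10.00000 * 0.49356 ≈ 4.93559
CI = 48.68000 ± 2.576 * 4.93559 → [35.96593, 61.39407]

[35.97, 61.39]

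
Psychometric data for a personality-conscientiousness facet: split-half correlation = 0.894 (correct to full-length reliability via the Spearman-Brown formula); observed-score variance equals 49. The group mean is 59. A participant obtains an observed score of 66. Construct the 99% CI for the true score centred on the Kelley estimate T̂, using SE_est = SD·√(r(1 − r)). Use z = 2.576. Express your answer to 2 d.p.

[61.46, 69.75]

σ = 49^(1/2) = 7.0000
Spearman-Brown: r = 2(0.894) / (1 + 0.894) = 1.7880 / 1.8940 ≈ 0.9440
Estimated true score = 0.9440*66 + (1 − 0.9440)*59 ≈ 65.6082
SE_est = SD * √(r(1 − r)) = 7.0000 * √0.0528 ≈ 7.0000 * 0.2299 ≈ 1.6090
CI = 65.6082 ± 2.576 * 1.6090 → [61.4635, 69.7530]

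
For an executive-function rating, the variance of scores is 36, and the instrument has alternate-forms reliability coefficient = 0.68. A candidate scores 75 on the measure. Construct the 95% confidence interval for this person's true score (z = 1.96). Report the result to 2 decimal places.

SD = √36 ≈ 6.000
The standard error of measurement is 6.000*√(1 − 0.680) ≈ 6.000*0.566 ≈ 3.394.
1.96 * SEM ≈ 6.652
Interval: (68.348, 81.652)

[68.35, 81.65]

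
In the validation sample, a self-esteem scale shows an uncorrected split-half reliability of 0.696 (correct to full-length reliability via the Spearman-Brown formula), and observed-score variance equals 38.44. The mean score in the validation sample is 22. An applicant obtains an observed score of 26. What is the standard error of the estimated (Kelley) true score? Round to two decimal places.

σ = 38.44^(1/2) = 6.2000
r_full = 2·0.696 / (1 + 0.696) ≃ 0.8208
SE_est = 6.2000×√(0.8208×0.1792) ≃ 2.3781

2.38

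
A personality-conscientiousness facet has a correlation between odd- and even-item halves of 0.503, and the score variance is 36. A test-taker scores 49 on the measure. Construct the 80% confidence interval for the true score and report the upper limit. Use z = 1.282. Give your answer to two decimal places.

SD = √36 ≈ 6.000
Spearman-Brown: r = 2(0.503) / (1 + 0.503) = 1.006 / 1.503 ≈ 0.669
SEM = 6.000 × √(1 − 0.669) = 6.000 × √0.331 ≈ 6.000 × 0.575 ≈ 3.450
1.282 × SEM ≈ 4.423
Upper limit = 49 + 4.423 ≈ 53.423

53.42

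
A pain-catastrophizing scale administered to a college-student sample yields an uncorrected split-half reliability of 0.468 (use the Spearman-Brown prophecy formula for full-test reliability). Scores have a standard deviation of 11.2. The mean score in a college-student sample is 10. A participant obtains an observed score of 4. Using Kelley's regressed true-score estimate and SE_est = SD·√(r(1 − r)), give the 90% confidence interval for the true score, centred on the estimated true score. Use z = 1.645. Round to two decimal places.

[-2.68, 15.03]

Spearman-Brown: r = 2(0.468) / (1 + 0.468) = 0.936 / 1.468 ≃ 0.638
T̂ = 0.638(4) + 0.362(10) ≃ 6.174
SE_est = 11.200·√[r(1 − r)] ≃ 5.384
CI = 6.174 ± 1.645 * 5.384 → [-2.682, 15.031]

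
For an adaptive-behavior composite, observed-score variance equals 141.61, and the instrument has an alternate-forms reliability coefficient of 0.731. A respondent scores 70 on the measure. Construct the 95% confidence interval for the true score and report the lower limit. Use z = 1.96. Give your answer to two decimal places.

57.90

SD = √141.61 ≈ 11.900
SEM = 11.900 × √(1 − 0.731) = 11.900 × √0.269 ≈ 11.900 × 0.519 ≈ 6.172
1.96 × SEM ≈ 12.097
Lower limit = 70 − 12.097 ≈ 57.903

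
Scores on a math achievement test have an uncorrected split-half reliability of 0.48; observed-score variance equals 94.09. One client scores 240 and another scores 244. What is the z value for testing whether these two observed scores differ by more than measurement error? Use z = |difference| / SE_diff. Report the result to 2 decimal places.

SD = √94.09 ≃ 9.7000
Full-length reliability (Spearman-Brown) = 2(0.48)/(1+0.48) ≃ 0.6486
The standard error of measurement is 9.7000×√(1 − 0.6486) ≃ 9.7000×0.5927 ≃ 5.7497.
SE_diff = √2 × SEM ≃ 8.1313
z = 4 / 8.1313 ≃ 0.4919

0.49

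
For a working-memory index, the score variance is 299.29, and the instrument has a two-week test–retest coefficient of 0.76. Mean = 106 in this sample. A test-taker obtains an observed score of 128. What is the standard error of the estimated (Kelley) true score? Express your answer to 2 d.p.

7.39

SD = √299.29 = 17.300
SE_est = 17.300·√[r(1 − r)] ≈ 7.389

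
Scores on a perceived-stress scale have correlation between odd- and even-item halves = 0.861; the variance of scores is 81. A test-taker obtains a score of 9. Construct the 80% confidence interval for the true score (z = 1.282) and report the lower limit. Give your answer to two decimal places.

5.85

SD = √81 ≈ 9.00000
r_full = 2·0.861 / (1 + 0.861) ≈ 0.92531
SEM = 9.00000 × √(1 − 0.92531) = 9.00000 × √0.07469 ≈ 9.00000 × 0.27330 ≈ 2.45967
1.282 × SEM ≈ 3.15330
Lower limit = 9 − 3.15330 ≈ 5.84670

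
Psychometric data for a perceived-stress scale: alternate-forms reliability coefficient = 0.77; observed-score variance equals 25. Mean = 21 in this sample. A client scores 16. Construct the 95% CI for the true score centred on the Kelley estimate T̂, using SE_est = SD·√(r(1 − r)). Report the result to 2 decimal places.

σ = 25^(1/2) = 5.000
T̂ = 0.770(16) + 0.230(21) ≈ 17.150
SE_est = 5.000·√[r(1 − r)] ≈ 2.104
CI = 17.150 ± 1.96 × 2.104 → [13.026, 21.274]

[13.03, 21.27]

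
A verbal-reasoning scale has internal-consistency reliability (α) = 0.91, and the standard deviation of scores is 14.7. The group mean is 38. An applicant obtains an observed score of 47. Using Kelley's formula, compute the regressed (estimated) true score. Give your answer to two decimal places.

T̂ = r·X + (1 − r)·M = 0.910×47 + 0.090×38 = 42.770 + 3.420 ≈ 46.190

46.19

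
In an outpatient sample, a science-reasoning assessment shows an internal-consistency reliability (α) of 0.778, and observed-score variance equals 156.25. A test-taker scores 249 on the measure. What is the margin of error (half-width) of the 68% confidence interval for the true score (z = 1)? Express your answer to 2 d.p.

SD = √156.25 = 12.50000
The standard error of measurement is 12.50000*√(1 − 0.77800) ≈ 12.50000*0.47117 ≈ 5.88961.
1 * SEM ≈ 5.88961

5.89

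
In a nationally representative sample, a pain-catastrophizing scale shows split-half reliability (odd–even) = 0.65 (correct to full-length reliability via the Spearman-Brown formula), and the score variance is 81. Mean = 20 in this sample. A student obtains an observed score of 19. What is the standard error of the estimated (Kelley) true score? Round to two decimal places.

3.68

SD = √81 = 9.00000
Full-length reliability (Spearman-Brown) = 2(0.65)/(1+0.65) ≈ 0.78788
SE_est = SD * √(r(1 − r)) = 9.00000 * √0.16713 ≈ 9.00000 * 0.40881 ≈ 3.67929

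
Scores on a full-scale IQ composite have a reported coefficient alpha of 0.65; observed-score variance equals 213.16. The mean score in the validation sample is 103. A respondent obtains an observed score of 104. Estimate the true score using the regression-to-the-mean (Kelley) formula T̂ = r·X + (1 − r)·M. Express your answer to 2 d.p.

T̂ = 0.65000(104) + 0.35000(103) ≈ 103.65000

103.65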